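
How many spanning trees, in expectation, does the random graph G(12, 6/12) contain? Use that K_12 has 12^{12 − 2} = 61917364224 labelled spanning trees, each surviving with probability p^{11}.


K_12 has 12^{12 − 2} = 61917364224 labelled spanning trees.
For each such spanning tree H, let X_H = 1 if all 11 edges of H are present in G. Then P[X_H = 1] = p^{11} = (1/2)^{11} = 1/2048.
By linearity: E[X] = Σ_H E[X_H] = 61917364224 · p^{11} = 61917364224 · 1/2048 = 30233088.
Numerically: E[X] ≈ 3.02331e+07.

E[X] = 61917364224 · (1/2)^{11} = 30233088 ≈ 3.02331e+07.


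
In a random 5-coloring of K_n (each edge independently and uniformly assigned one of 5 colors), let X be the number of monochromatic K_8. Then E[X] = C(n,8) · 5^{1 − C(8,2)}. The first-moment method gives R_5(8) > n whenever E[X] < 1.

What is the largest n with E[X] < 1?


We need C(n, 8) · 5^{1 − 28} < 1, i.e. C(n, 8) < 5^{28 − 1} = 7450580596923828125.
Check values of n near the boundary:
  n = 857: C(857, 8) = 6983854138365964575; 6983854138365964575 < 7450580596923828125? YES
  n = 858: C(858, 8) = 7049584530256467771; 7049584530256467771 < 7450580596923828125? YES
  n = 859: C(859, 8) = 7115855595170747139; 7115855595170747139 < 7450580596923828125? YES
  n = 860: C(860, 8) = 7182671140665308145; 7182671140665308145 < 7450580596923828125? YES
  n = 861: C(861, 8) = 7250034996615275865; 7250034996615275865 < 7450580596923828125? YES
  n = 862: C(862, 8) = 7317951015318931845; 7317951015318931845 < 7450580596923828125? YES
  n = 863: C(863, 8) = 7386423071602617757; 7386423071602617757 < 7450580596923828125? YES
  n = 864: C(864, 8) = 7455455062926006708; 7455455062926006708 < 7450580596923828125? NO
  n = 865: C(865, 8) = 7525050909487743060; 7525050909487743060 < 7450580596923828125? NO
The largest n with C(n, 8) < 7450580596923828125 is n = 863 (where E[X] = 7386423071602617757/7450580596923828125 ≈ 0.9914). Hence R_5(8) > 863, i.e. R_5(8) ≥ 864.

Largest n = 863; hence R_5(8) > 863.


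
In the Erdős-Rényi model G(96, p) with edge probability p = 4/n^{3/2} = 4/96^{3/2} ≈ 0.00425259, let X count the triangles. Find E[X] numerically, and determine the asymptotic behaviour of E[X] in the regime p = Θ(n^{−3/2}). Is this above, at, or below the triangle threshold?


Number of potential triangles: C(96, 3) = 142880.
Each occurs with probability p³ ≈ (0.00425259)³ ≈ 7.69058586e-08.
By linearity: E[X] = C(96, 3)·p³ ≈ 142880 · 7.69058586e-08 ≈ 0.010988.
Since α = 3/2 > 1, p = c/n^{3/2} = o(1/n) is below the triangle threshold p ~ 1/n. Asymptotically E[X] ~ (c³/6)·n^{3(1−α)} = (4³/6)·n^{-1.5} → 0, so by Markov's inequality G has no triangles w.h.p.

E[X] ≈ 0.010988; in regime p = Θ(1/n^{3/2}) E[X] tends to 0 (below the triangle threshold p ~ 1/n).


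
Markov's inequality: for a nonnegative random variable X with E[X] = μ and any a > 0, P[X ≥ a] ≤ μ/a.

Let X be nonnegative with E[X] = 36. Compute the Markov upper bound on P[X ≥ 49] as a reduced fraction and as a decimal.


μ = E[X] = 36, a = 49.
Markov: P[X ≥ 49] ≤ μ/a = (36)/49 = 36/49.
Numerically: ≈ 0.734694.
(Since a = 49 > μ = 36.000000, the bound 36/49 is < 1 and informative.)

P[X ≥ 49] ≤ 36/49 ≈ 0.734694.


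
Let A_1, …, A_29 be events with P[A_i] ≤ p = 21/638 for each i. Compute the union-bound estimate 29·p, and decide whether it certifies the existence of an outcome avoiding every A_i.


Union bound: P[∪_{i=1}^{29} A_i] ≤ Σ_i P[A_i] ≤ 29·p = 29·(21/638) = 21/22.
Numerically: 21/22 ≈ 0.9545.
Is 21/22 < 1? YES.
Since P[∪ A_i] ≤ 21/22 < 1, the complement has P[∩ A_i^c] ≥ 1 − 21/22 = 1/22 > 0, so some outcome avoids every A_i.

29·p = 21/22 ≈ 0.9545; existence CERTIFIED by the union bound.


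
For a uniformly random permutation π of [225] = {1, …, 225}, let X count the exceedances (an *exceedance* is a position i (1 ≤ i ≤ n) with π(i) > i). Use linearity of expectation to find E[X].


Write X = Σ_{i=1}^{225} X_i, where X_i = 1_{π(i) > i}.
For each fixed i, π(i) is uniform over {1, …, 225} (marginal of a uniform permutation), so P[π(i) > i] = (n − i)/n. Summing: Σ_{i=1}^{225} (n − i)/n = (0 + 1 + … + 224)/225 = 225(225 − 1)/(2·225) = (225 − 1)/2.
Hence E[X] = Σ_{i=1}^{225} (225 − i)/225 = 112 ≈ 112.000000.

E[X] = 112 = 112.000000.


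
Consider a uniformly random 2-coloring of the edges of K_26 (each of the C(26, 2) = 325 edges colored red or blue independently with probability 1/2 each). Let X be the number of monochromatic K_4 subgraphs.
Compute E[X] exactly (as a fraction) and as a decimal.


Let X = Σ_S X_S over the C(26, 4) = 14950 subsets S of size 4, where X_S = 1 if the K_4 on S is monochromatic.
For a fixed S, the K_4 on S has C(4, 2) = 6 edges. P[all 6 edges red] = (1/2)^6, and likewise for blue, so P[monochromatic] = 2·(1/2)^6 = 2^{1 − 6} = 1/32.
Summing: E[X] = C(26, 4) · 2^{1 − 6} = 14950 · 1/32 = 7475/16.
Numerically: E[X] ≈ 467.187500.

E[X] = C(26,4)·2^(1−C(4,2)) = 7475/16 ≈ 467.187500.


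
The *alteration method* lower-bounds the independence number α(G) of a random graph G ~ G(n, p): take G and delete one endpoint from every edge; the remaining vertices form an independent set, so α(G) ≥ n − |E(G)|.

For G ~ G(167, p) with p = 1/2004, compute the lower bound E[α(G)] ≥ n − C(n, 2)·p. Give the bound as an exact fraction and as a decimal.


E[|E(G)|] = C(167, 2)·p = 13861 · (1/2004) = 83/12.
E[α(G)] ≥ n − E[|E(G)|] = 167 − 83/12 = 1921/12.
Numerically: ≈ 160.083333.
(This is only a lower bound; the true E[α(G)] may be larger.)

E[α(G)] ≥ 1921/12 ≈ 160.083333.


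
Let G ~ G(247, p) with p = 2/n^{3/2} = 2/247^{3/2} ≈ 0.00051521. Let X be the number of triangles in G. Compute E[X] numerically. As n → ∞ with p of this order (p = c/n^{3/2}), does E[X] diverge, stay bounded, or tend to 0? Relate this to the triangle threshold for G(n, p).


Number of potential triangles: C(247, 3) = 2481115.
Each occurs with probability p³ ≈ (0.00051521)³ ≈ 1.36758301e-10.
By linearity: E[X] = C(247, 3)·p³ ≈ 2481115 · 1.36758301e-10 ≈ 0.000339.
Since α = 3/2 > 1, p = c/n^{3/2} = o(1/n) is below the triangle threshold p ~ 1/n. Asymptotically E[X] ~ (c³/6)·n^{3(1−α)} = (2³/6)·n^{-1.5} → 0, so by Markov's inequality G has no triangles w.h.p.

E[X] ≈ 0.000339; in regime p = Θ(1/n^{3/2}) E[X] tends to 0 (below the triangle threshold p ~ 1/n).


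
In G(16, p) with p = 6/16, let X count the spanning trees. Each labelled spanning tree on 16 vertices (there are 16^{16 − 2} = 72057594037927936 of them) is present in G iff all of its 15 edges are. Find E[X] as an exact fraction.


K_16 has 16^{16 − 2} = 72057594037927936 labelled spanning trees.
For each such spanning tree H, let X_H = 1 if all 15 edges of H are present in G. Then P[X_H = 1] = p^{15} = (3/8)^{15} = 14348907/35184372088832.
By linearity: E[X] = Σ_H E[X_H] = 72057594037927936 · p^{15} = 72057594037927936 · 14348907/35184372088832 = 29386561536.
Numerically: E[X] ≈ 2.94e+10.

E[X] = 72057594037927936 · (3/8)^{15} = 29386561536 ≈ 2.94e+10.


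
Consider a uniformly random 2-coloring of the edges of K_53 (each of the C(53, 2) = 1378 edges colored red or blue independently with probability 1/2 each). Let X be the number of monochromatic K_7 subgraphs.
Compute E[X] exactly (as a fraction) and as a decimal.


Let X = Σ_S X_S over the C(53, 7) = 154143080 subsets S of size 7, where X_S = 1 if the K_7 on S is monochromatic.
For a fixed S, the K_7 on S has C(7, 2) = 21 edges. P[all 21 edges red] = (1/2)^21, and likewise for blue, so P[monochromatic] = 2·(1/2)^21 = 2^{1 − 21} = 1/1048576.
Summing: E[X] = C(53, 7) · 2^{1 − 21} = 154143080 · 1/1048576 = 19267885/131072.
Numerically: E[X] ≈ 147.002296.

E[X] = C(53,7)·2^(1−C(7,2)) = 19267885/131072 ≈ 147.002296.


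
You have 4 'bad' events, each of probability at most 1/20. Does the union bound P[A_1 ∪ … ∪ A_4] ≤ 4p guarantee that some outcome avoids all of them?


Union bound: P[∪_{i=1}^{4} A_i] ≤ Σ_i P[A_i] ≤ 4·p = 4·(1/20) = 1/5.
Numerically: 1/5 ≈ 0.200000.
Is 1/5 < 1? YES.
Since P[∪ A_i] ≤ 1/5 < 1, the complement has P[∩ A_i^c] ≥ 1 − 1/5 = 4/5 > 0, so some outcome avoids every A_i.

4·p = 1/5 ≈ 0.200000; existence CERTIFIED by the union bound.


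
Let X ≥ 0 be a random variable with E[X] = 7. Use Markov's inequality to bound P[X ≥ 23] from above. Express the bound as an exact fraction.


μ = E[X] = 7, a = 23.
Markov: P[X ≥ 23] ≤ μ/a = (7)/23 = 7/23.
Numerically: ≈ 0.3043.
(Since a = 23 > μ = 7.0000, the bound 7/23 is < 1 and informative.)

P[X ≥ 23] ≤ 7/23 ≈ 0.3043.


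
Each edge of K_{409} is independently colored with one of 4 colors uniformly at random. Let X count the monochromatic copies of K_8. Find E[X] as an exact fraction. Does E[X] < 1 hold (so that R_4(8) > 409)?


E[X] = C(409, 8) · 4^{1 − 28} = 18128041135797879 · 4^{−27} = 18128041135797879/18014398509481984.
As a reduced fraction: E[X] = 18128041135797879/18014398509481984 ≈ 1.006308.
Is E[X] < 1? NO.
Since E[X] ≥ 1, the first-moment bound is inconclusive at n = 409; it does NOT by itself certify R_4(8) > 409.

E[X] = 18128041135797879/18014398509481984 ≈ 1.006308; E[X] ≥ 1; first-moment method inconclusive here.


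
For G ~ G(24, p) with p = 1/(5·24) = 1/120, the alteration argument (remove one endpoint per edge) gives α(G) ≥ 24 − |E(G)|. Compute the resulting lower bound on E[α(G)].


E[|E(G)|] = C(24, 2)·p = 276 · (1/120) = 23/10.
E[α(G)] ≥ n − E[|E(G)|] = 24 − 23/10 = 217/10.
Numerically: ≈ 21.70000.
(This is only a lower bound; the true E[α(G)] may be larger.)

E[α(G)] ≥ 217/10 ≈ 21.70000.


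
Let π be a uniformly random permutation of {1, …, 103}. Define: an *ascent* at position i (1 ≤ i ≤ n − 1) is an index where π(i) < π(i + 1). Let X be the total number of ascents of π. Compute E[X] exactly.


Write X = Σ X_I over i = 1, …, 102, with X_I the indicator of one ascent.
There are 102 indicators.
For each fixed i, the pair (π(i), π(i+1)) is a uniformly random ordered pair of distinct values from {1, …, 103}; by symmetry P[π(i) < π(i+1)] = 1/2.
By linearity: E[X] = 102 · (1/2) = (103 − 1) · (1/2) = 51 ≈ 51.000.

E[X] = 51 = 51.000.


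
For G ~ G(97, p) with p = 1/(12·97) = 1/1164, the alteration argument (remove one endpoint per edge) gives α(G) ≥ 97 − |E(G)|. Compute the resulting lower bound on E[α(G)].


E[|E(G)|] = C(97, 2)·p = 4656 · (1/1164) = 4.
E[α(G)] ≥ n − E[|E(G)|] = 97 − 4 = 93.
Numerically: ≈ 93.000000.
(This is only a lower bound; the true E[α(G)] may be larger.)

E[α(G)] ≥ 93 ≈ 93.000000.


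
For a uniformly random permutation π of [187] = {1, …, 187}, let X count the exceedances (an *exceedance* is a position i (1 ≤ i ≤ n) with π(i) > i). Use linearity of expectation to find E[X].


Write X = Σ_{i=1}^{187} X_i, where X_i = 1_{π(i) > i}.
For each fixed i, π(i) is uniform over {1, …, 187} (marginal of a uniform permutation), so P[π(i) > i] = (n − i)/n. Summing: Σ_{i=1}^{187} (n − i)/n = (0 + 1 + … + 186)/187 = 187(187 − 1)/(2·187) = (187 − 1)/2.
Hence E[X] = Σ_{i=1}^{187} (187 − i)/187 = 93 ≈ 93.00000.

E[X] = 93 = 93.00000.


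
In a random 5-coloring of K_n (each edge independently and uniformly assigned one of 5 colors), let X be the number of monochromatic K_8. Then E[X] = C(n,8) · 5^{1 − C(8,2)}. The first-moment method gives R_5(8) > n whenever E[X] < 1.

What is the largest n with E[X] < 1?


We need C(n, 8) · 5^{1 − 28} < 1, i.e. C(n, 8) < 5^{28 − 1} = 7450580596923828125.
Check values of n near the boundary:
  n = 858: C(858, 8) = 7049584530256467771; 7049584530256467771 < 7450580596923828125? YES
  n = 859: C(859, 8) = 7115855595170747139; 7115855595170747139 < 7450580596923828125? YES
  n = 860: C(860, 8) = 7182671140665308145; 7182671140665308145 < 7450580596923828125? YES
  n = 861: C(861, 8) = 7250034996615275865; 7250034996615275865 < 7450580596923828125? YES
  n = 862: C(862, 8) = 7317951015318931845; 7317951015318931845 < 7450580596923828125? YES
  n = 863: C(863, 8) = 7386423071602617757; 7386423071602617757 < 7450580596923828125? YES
  n = 864: C(864, 8) = 7455455062926006708; 7455455062926006708 < 7450580596923828125? NO
The largest n with C(n, 8) < 7450580596923828125 is n = 863 (where E[X] = 7386423071602617757/7450580596923828125 ≈ 0.99139). Hence R_5(8) > 863, i.e. R_5(8) ≥ 864.

Largest n = 863; hence R_5(8) > 863.


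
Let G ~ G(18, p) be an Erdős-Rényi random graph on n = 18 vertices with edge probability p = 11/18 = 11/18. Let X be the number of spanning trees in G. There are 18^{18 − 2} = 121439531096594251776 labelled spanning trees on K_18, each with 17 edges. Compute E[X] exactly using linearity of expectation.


K_18 has 18^{18 − 2} = 121439531096594251776 labelled spanning trees.
For each such spanning tree H, let X_H = 1 if all 17 edges of H are present in G. Then P[X_H = 1] = p^{17} = (11/18)^{17} = 505447028499293771/2185911559738696531968.
By linearity of expectation: E[X] = Σ_H E[X_H] = 121439531096594251776 · p^{17} = 121439531096594251776 · 505447028499293771/2185911559738696531968 = 505447028499293771/18.
Numerically: E[X] ≈ 2.81e+16.

E[X] = 121439531096594251776 · (11/18)^{17} = 505447028499293771/18 ≈ 2.81e+16.


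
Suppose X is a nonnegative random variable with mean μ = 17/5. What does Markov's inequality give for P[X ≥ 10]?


μ = E[X] = 17/5, a = 10.
Markov: P[X ≥ 10] ≤ μ/a = (17/5)/10 = 17/50.
Numerically: ≈ 0.340000.
(Since a = 10 > μ = 3.400000, the bound 17/50 is < 1 and informative.)

P[X ≥ 10] ≤ 17/50 ≈ 0.340000.


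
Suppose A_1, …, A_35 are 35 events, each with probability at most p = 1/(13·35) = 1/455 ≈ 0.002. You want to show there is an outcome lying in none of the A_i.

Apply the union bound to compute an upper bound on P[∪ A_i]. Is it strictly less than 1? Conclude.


Union bound: P[∪_{i=1}^{35} A_i] ≤ Σ_i P[A_i] ≤ 35·p = 35·(1/455) = 1/13.
Numerically: 1/13 ≈ 0.077.
Is 1/13 < 1? YES.
Since P[∪ A_i] ≤ 1/13 < 1, the complement has P[∩ A_i^c] ≥ 1 − 1/13 = 12/13 > 0, so some outcome avoids every A_i.

35·p = 1/13 ≈ 0.077; existence CERTIFIED by the union bound.


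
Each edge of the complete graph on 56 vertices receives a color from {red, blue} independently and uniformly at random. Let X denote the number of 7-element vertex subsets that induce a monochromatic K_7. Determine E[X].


Let X = Σ_S X_S over the C(56, 7) = 231917400 subsets S of size 7, where X_S = 1 if the K_7 on S is monochromatic.
For a fixed S, the K_7 on S has C(7, 2) = 21 edges. P[all 21 edges red] = (1/2)^21, and likewise for blue, so P[monochromatic] = 2·(1/2)^21 = 2^{1 − 21} = 1/1048576.
By linearity: E[X] = C(56, 7) · 2^{1 − 21} = 231917400 · 1/1048576 = 28989675/131072.
Numerically: E[X] ≈ 221.173668.

E[X] = C(56,7)·2^(1−C(7,2)) = 28989675/131072 ≈ 221.173668.


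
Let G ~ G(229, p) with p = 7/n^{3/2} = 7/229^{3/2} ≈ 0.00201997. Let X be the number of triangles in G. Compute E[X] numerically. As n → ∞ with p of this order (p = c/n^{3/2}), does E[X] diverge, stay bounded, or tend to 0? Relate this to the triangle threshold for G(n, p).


Number of potential triangles: C(229, 3) = 1975354.
Each occurs with probability p³ ≈ (0.00201997)³ ≈ 8.24203491e-09.
By linearity: E[X] = C(229, 3)·p³ ≈ 1975354 · 8.24203491e-09 ≈ 0.016281.
Since α = 3/2 > 1, p = c/n^{3/2} = o(1/n) is below the triangle threshold p ~ 1/n. Asymptotically E[X] ~ (c³/6)·n^{3(1−α)} = (7³/6)·n^{-1.5} → 0, so by Markov's inequality G has no triangles w.h.p.

E[X] ≈ 0.016281; in regime p = Θ(1/n^{3/2}) E[X] tends to 0 (below the triangle threshold p ~ 1/n).


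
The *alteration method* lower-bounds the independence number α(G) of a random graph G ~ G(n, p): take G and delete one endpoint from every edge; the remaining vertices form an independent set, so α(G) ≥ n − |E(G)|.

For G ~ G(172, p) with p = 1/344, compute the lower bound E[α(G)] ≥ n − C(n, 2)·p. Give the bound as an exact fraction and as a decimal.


E[|E(G)|] = C(172, 2)·p = 14706 · (1/344) = 171/4.
E[α(G)] ≥ n − E[|E(G)|] = 172 − 171/4 = 517/4.
Numerically: ≈ 129.2500.
(This is only a lower bound; the true E[α(G)] may be larger.)

E[α(G)] ≥ 517/4 ≈ 129.2500.


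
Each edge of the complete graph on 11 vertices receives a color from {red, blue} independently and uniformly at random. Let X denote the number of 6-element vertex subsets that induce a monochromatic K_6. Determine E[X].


Let X = Σ_S X_S over the C(11, 6) = 462 subsets S of size 6, where X_S = 1 if the K_6 on S is monochromatic.
For a fixed S, the K_6 on S has C(6, 2) = 15 edges. P[all 15 edges red] = (1/2)^15, and likewise for blue, so P[monochromatic] = 2·(1/2)^15 = 2^{1 − 15} = 1/16384.
By linearity of expectation: E[X] = C(11, 6) · 2^{1 − 15} = 462 · 1/16384 = 231/8192.
Numerically: E[X] ≈ 0.0282.

E[X] = C(11,6)·2^(1−C(6,2)) = 231/8192 ≈ 0.0282.


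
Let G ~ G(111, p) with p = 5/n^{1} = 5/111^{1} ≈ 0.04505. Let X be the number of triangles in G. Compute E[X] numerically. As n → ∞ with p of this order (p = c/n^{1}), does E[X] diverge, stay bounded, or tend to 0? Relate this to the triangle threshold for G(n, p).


Number of potential triangles: C(111, 3) = 221815.
Each occurs with probability p³ ≈ (0.04505)³ ≈ 9.139892e-05.
By linearity: E[X] = C(111, 3)·p³ ≈ 221815 · 9.139892e-05 ≈ 20.2737.
Here α = 1, so p = 5/n is exactly at the triangle threshold p ~ 1/n. Asymptotically E[X] → c³/6 = 5³/6 = 125/6 ≈ 20.8333, a bounded constant. In this regime the triangle count is asymptotically Poisson(c³/6).

E[X] ≈ 20.2737; in regime p = Θ(1/n^{1}) E[X] stays bounded (at the triangle threshold p ~ 1/n).


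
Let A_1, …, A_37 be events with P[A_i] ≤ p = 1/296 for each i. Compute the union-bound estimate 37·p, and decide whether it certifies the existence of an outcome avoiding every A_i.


Union bound: P[∪_{i=1}^{37} A_i] ≤ Σ_i P[A_i] ≤ 37·p = 37·(1/296) = 1/8.
Numerically: 1/8 ≈ 0.12500.
Is 1/8 < 1? YES.
Since P[∪ A_i] ≤ 1/8 < 1, the complement has P[∩ A_i^c] ≥ 1 − 1/8 = 7/8 > 0, so some outcome avoids every A_i.

37·p = 1/8 ≈ 0.12500; existence CERTIFIED by the union bound.


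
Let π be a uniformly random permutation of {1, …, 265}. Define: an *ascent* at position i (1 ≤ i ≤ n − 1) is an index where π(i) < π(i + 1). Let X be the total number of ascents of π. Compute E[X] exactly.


Write X = Σ X_I over i = 1, …, 264, with X_I the indicator of one ascent.
There are 264 indicators.
For each fixed i, the pair (π(i), π(i+1)) is a uniformly random ordered pair of distinct values from {1, …, 265}; by symmetry P[π(i) < π(i+1)] = 1/2.
By linearity: E[X] = 264 · (1/2) = (265 − 1) · (1/2) = 132 ≈ 132.00000.

E[X] = 132 = 132.00000.


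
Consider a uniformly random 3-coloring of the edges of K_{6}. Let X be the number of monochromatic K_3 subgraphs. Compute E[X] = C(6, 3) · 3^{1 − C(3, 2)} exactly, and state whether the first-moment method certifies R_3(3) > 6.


E[X] = C(6, 3) · 3^{1 − 3} = 20 · 3^{−2} = 20/9.
As a reduced fraction: E[X] = 20/9 ≈ 2.2222222.
Is E[X] < 1? NO.
Since E[X] ≥ 1, the first-moment bound is inconclusive at n = 6; it does NOT by itself certify R_3(3) > 6.

E[X] = 20/9 ≈ 2.2222222; E[X] ≥ 1; first-moment method inconclusive here.


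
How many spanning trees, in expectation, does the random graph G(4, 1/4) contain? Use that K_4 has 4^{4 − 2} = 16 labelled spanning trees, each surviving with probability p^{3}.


K_4 has 4^{4 − 2} = 16 labelled spanning trees.
For each such spanning tree H, let X_H = 1 if all 3 edges of H are present in G. Then P[X_H = 1] = p^{3} = (1/4)^{3} = 1/64.
By linearity: E[X] = Σ_H E[X_H] = 16 · p^{3} = 16 · 1/64 = 1/4.
Numerically: E[X] ≈ 0.25.

E[X] = 16 · (1/4)^{3} = 1/4 ≈ 0.25.


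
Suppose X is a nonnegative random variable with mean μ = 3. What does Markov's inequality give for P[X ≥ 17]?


μ = E[X] = 3, a = 17.
Markov: P[X ≥ 17] ≤ μ/a = (3)/17 = 3/17.
Numerically: ≈ 0.17647.
(Since a = 17 > μ = 3.00000, the bound 3/17 is < 1 and informative.)

P[X ≥ 17] ≤ 3/17 ≈ 0.17647.


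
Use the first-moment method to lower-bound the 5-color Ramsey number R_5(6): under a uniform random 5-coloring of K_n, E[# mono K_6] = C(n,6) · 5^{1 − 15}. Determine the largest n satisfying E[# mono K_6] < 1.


We need C(n, 6) · 5^{1 − 15} < 1, i.e. C(n, 6) < 5^{15 − 1} = 6103515625.
Check values of n near the boundary:
  n = 128: C(128, 6) = 5423611200; 5423611200 < 6103515625? YES
  n = 129: C(129, 6) = 5688177600; 5688177600 < 6103515625? YES
  n = 130: C(130, 6) = 5963412000; 5963412000 < 6103515625? YES
  n = 131: C(131, 6) = 6249655776; 6249655776 < 6103515625? NO
  n = 132: C(132, 6) = 6547258432; 6547258432 < 6103515625? NO
The largest n with C(n, 6) < 6103515625 is n = 130 (where E[X] = 47707296/48828125 ≈ 0.97705). Hence R_5(6) > 130, i.e. R_5(6) ≥ 131.

Largest n = 130; hence R_5(6) > 130.


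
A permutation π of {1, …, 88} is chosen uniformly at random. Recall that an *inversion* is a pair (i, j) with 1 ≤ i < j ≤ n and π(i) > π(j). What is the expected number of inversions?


Write X = Σ X_I over the C(88, 2) = 3828 pairs i < j, with X_I the indicator of one inversion.
There are 3828 indicators.
For each fixed pair i < j, the values π(i) and π(j) are two distinct elements of {1, …, 88} in uniformly random order; by symmetry P[π(i) > π(j)] = 1/2.
By linearity: E[X] = 3828 · (1/2) = C(88, 2) · (1/2) = 3828/2 = 1914 ≈ 1914.000.

E[X] = 1914 = 1914.000.


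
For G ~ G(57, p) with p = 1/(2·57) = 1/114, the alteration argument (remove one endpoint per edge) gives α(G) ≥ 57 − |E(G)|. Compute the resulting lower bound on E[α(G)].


E[|E(G)|] = C(57, 2)·p = 1596 · (1/114) = 14.
E[α(G)] ≥ n − E[|E(G)|] = 57 − 14 = 43.
Numerically: ≈ 43.000.
(This is only a lower bound; the true E[α(G)] may be larger.)

E[α(G)] ≥ 43 ≈ 43.000.


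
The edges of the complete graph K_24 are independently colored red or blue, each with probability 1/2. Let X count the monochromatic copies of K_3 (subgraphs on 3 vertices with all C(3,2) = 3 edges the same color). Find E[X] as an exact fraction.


Let X = Σ_S X_S over the C(24, 3) = 2024 subsets S of size 3, where X_S = 1 if the K_3 on S is monochromatic.
For a fixed S, the K_3 on S has C(3, 2) = 3 edges. P[all 3 edges red] = (1/2)^3, and likewise for blue, so P[monochromatic] = 2·(1/2)^3 = 2^{1 − 3} = 1/4.
Summing: E[X] = C(24, 3) · 2^{1 − 3} = 2024 · 1/4 = 506.
Numerically: E[X] ≈ 506.000.

E[X] = C(24,3)·2^(1−C(3,2)) = 506 ≈ 506.000.


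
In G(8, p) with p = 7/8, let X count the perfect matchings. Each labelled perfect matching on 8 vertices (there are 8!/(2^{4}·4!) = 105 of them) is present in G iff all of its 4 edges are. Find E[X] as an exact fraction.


K_8 has 8!/(2^{4}·4!) = 105 labelled perfect matchings.
For each such perfect matching H, let X_H = 1 if all 4 edges of H are present in G. Then P[X_H = 1] = p^{4} = (7/8)^{4} = 2401/4096.
By linearity of expectation: E[X] = Σ_H E[X_H] = 105 · p^{4} = 105 · 2401/4096 = 252105/4096.
Numerically: E[X] ≈ 61.55.

E[X] = 105 · (7/8)^{4} = 252105/4096 ≈ 61.55.


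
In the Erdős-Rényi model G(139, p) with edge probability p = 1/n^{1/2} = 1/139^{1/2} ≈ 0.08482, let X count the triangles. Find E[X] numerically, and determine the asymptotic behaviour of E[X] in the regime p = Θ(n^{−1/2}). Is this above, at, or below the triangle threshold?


Number of potential triangles: C(139, 3) = 437989.
Each occurs with probability p³ ≈ (0.08482)³ ≈ 6.102079e-04.
By linearity: E[X] = C(139, 3)·p³ ≈ 437989 · 6.102079e-04 ≈ 267.2643.
Since α = 1/2 < 1, p = c/n^{1/2} ≫ 1/n is above the triangle threshold p ~ 1/n. Asymptotically E[X] ~ (c³/6)·n^{3(1−α)} = (1³/6)·n^{1.5} → ∞; triangles are abundant w.h.p.

E[X] ≈ 267.2643; in regime p = Θ(1/n^{1/2}) E[X] diverges (above the triangle threshold p ~ 1/n).


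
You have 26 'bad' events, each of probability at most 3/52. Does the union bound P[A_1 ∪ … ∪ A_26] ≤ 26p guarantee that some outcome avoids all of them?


Union bound: P[∪_{i=1}^{26} A_i] ≤ Σ_i P[A_i] ≤ 26·p = 26·(3/52) = 3/2.
Numerically: 3/2 ≈ 1.50000.
Is 3/2 < 1? NO.
Since the bound 3/2 is ≥ 1, the union bound is uninformative here; it does NOT by itself certify existence.

26·p = 3/2 ≈ 1.50000; existence NOT certified by the union bound.


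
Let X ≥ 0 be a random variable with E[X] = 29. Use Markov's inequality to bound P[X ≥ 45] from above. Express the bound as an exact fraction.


μ = E[X] = 29, a = 45.
Markov: P[X ≥ 45] ≤ μ/a = (29)/45 = 29/45.
Numerically: ≈ 0.644.
(Since a = 45 > μ = 29.000, the bound 29/45 is < 1 and informative.)

P[X ≥ 45] ≤ 29/45 ≈ 0.644.


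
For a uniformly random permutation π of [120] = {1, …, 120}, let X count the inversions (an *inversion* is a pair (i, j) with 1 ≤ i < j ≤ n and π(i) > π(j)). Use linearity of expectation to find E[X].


Write X = Σ X_I over the C(120, 2) = 7140 pairs i < j, with X_I the indicator of one inversion.
There are 7140 indicators.
For each fixed pair i < j, the values π(i) and π(j) are two distinct elements of {1, …, 120} in uniformly random order; by symmetry P[π(i) > π(j)] = 1/2.
By linearity: E[X] = 7140 · (1/2) = C(120, 2) · (1/2) = 7140/2 = 3570 ≈ 3570.000.

E[X] = 3570 = 3570.000.


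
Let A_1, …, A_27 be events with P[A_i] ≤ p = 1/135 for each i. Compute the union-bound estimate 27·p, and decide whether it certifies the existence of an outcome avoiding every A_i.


Union bound: P[∪_{i=1}^{27} A_i] ≤ Σ_i P[A_i] ≤ 27·p = 27·(1/135) = 1/5.
Numerically: 1/5 ≈ 0.2000.
Is 1/5 < 1? YES.
Since P[∪ A_i] ≤ 1/5 < 1, the complement has P[∩ A_i^c] ≥ 1 − 1/5 = 4/5 > 0, so some outcome avoids every A_i.

27·p = 1/5 ≈ 0.2000; existence CERTIFIED by the union bound.


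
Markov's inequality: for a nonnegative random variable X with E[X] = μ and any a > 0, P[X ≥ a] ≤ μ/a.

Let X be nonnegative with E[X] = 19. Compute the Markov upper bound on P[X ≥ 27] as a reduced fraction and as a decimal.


μ = E[X] = 19, a = 27.
Markov: P[X ≥ 27] ≤ μ/a = (19)/27 = 19/27.
Numerically: ≈ 0.704.
(Since a = 27 > μ = 19.000, the bound 19/27 is < 1 and informative.)

P[X ≥ 27] ≤ 19/27 ≈ 0.704.


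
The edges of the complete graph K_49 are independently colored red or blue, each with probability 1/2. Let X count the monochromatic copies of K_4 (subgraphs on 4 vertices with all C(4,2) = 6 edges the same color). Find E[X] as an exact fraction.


Let X = Σ_S X_S over the C(49, 4) = 211876 subsets S of size 4, where X_S = 1 if the K_4 on S is monochromatic.
For a fixed S, the K_4 on S has C(4, 2) = 6 edges. P[all 6 edges red] = (1/2)^6, and likewise for blue, so P[monochromatic] = 2·(1/2)^6 = 2^{1 − 6} = 1/32.
Summing: E[X] = C(49, 4) · 2^{1 − 6} = 211876 · 1/32 = 52969/8.
Numerically: E[X] ≈ 6621.12500.

E[X] = C(49,4)·2^(1−C(4,2)) = 52969/8 ≈ 6621.12500.


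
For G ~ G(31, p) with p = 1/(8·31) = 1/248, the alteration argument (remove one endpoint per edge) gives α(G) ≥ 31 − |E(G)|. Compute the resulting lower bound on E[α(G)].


E[|E(G)|] = C(31, 2)·p = 465 · (1/248) = 15/8.
E[α(G)] ≥ n − E[|E(G)|] = 31 − 15/8 = 233/8.
Numerically: ≈ 29.125000.
(This is only a lower bound; the true E[α(G)] may be larger.)

E[α(G)] ≥ 233/8 ≈ 29.125000.


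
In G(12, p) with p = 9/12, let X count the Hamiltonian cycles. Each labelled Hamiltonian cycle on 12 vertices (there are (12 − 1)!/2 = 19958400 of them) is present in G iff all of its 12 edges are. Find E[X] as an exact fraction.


K_12 has (12 − 1)!/2 = 19958400 labelled Hamiltonian cycles.
For each such Hamiltonian cycle H, let X_H = 1 if all 12 edges of H are present in G. Then P[X_H = 1] = p^{12} = (3/4)^{12} = 531441/16777216.
By linearity of expectation: E[X] = Σ_H E[X_H] = 19958400 · p^{12} = 19958400 · 531441/16777216 = 82864937925/131072.
Numerically: E[X] ≈ 6.3221e+05.

E[X] = 19958400 · (3/4)^{12} = 82864937925/131072 ≈ 6.3221e+05.


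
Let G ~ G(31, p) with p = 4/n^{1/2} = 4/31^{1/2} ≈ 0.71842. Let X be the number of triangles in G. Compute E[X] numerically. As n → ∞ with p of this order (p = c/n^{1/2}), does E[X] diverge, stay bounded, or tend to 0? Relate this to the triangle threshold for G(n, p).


Number of potential triangles: C(31, 3) = 4495.
Each occurs with probability p³ ≈ (0.71842)³ ≈ 3.7079804e-01.
By linearity: E[X] = C(31, 3)·p³ ≈ 4495 · 3.7079804e-01 ≈ 1666.73720.
Since α = 1/2 < 1, p = c/n^{1/2} ≫ 1/n is above the triangle threshold p ~ 1/n. Asymptotically E[X] ~ (c³/6)·n^{3(1−α)} = (4³/6)·n^{1.5} → ∞; triangles are abundant w.h.p.

E[X] ≈ 1666.73720; in regime p = Θ(1/n^{1/2}) E[X] diverges (above the triangle threshold p ~ 1/n).


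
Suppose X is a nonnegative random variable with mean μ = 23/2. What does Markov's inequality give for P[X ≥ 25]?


μ = E[X] = 23/2, a = 25.
Markov: P[X ≥ 25] ≤ μ/a = (23/2)/25 = 23/50.
Numerically: ≈ 0.46000.
(Since a = 25 > μ = 11.50000, the bound 23/50 is < 1 and informative.)

P[X ≥ 25] ≤ 23/50 ≈ 0.46000.


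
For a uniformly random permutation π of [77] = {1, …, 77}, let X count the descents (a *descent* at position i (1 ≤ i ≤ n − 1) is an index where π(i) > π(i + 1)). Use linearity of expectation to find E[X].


Write X = Σ X_I over i = 1, …, 76, with X_I the indicator of one descent.
There are 76 indicators.
For each fixed i, the pair (π(i), π(i+1)) is a uniformly random ordered pair of distinct values from {1, …, 77}; by symmetry P[π(i) > π(i+1)] = 1/2.
By linearity: E[X] = 76 · (1/2) = (77 − 1) · (1/2) = 38 ≈ 38.000.

E[X] = 38 = 38.000.


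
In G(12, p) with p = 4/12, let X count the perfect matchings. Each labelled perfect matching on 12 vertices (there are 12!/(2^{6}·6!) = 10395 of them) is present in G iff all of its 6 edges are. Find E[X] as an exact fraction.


K_12 has 12!/(2^{6}·6!) = 10395 labelled perfect matchings.
For each such perfect matching H, let X_H = 1 if all 6 edges of H are present in G. Then P[X_H = 1] = p^{6} = (1/3)^{6} = 1/729.
Summing the indicators: E[X] = Σ_H E[X_H] = 10395 · p^{6} = 10395 · 1/729 = 385/27.
Numerically: E[X] ≈ 14.3.

E[X] = 10395 · (1/3)^{6} = 385/27 ≈ 14.3.


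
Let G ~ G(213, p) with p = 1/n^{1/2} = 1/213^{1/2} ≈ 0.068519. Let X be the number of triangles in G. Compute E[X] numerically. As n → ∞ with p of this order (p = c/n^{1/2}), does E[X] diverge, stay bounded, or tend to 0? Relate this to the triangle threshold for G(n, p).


Number of potential triangles: C(213, 3) = 1587986.
Each occurs with probability p³ ≈ (0.068519)³ ≈ 3.2168484e-04.
By linearity: E[X] = C(213, 3)·p³ ≈ 1587986 · 3.2168484e-04 ≈ 510.83102.
Since α = 1/2 < 1, p = c/n^{1/2} ≫ 1/n is above the triangle threshold p ~ 1/n. Asymptotically E[X] ~ (c³/6)·n^{3(1−α)} = (1³/6)·n^{1.5} → ∞; triangles are abundant w.h.p.

E[X] ≈ 510.83102; in regime p = Θ(1/n^{1/2}) E[X] diverges (above the triangle threshold p ~ 1/n).


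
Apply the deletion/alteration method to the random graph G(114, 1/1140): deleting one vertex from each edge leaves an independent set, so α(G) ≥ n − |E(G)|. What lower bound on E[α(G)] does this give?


E[|E(G)|] = C(114, 2)·p = 6441 · (1/1140) = 113/20.
E[α(G)] ≥ n − E[|E(G)|] = 114 − 113/20 = 2167/20.
Numerically: ≈ 108.350.
(This is only a lower bound; the true E[α(G)] may be larger.)

E[α(G)] ≥ 2167/20 ≈ 108.350.


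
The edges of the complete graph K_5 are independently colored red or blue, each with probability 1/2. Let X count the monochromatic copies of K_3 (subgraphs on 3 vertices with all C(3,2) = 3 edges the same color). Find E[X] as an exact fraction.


Let X = Σ_S X_S over the C(5, 3) = 10 subsets S of size 3, where X_S = 1 if the K_3 on S is monochromatic.
For a fixed S, the K_3 on S has C(3, 2) = 3 edges. P[all 3 edges red] = (1/2)^3, and likewise for blue, so P[monochromatic] = 2·(1/2)^3 = 2^{1 − 3} = 1/4.
Summing: E[X] = C(5, 3) · 2^{1 − 3} = 10 · 1/4 = 5/2.
Numerically: E[X] ≈ 2.500.

E[X] = C(5,3)·2^(1−C(3,2)) = 5/2 ≈ 2.500.


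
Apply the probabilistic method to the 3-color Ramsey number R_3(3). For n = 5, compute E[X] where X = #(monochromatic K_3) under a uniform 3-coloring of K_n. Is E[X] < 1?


E[X] = C(5, 3) · 3^{1 − 3} = 10 · 3^{−2} = 10/9.
As a reduced fraction: E[X] = 10/9 ≈ 1.111111.
Is E[X] < 1? NO.
Since E[X] ≥ 1, the first-moment bound is inconclusive at n = 5; it does NOT by itself certify R_3(3) > 5.

E[X] = 10/9 ≈ 1.111111; E[X] ≥ 1; first-moment method inconclusive here.


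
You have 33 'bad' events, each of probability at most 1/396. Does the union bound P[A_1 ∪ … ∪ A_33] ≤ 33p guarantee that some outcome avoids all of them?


Union bound: P[∪_{i=1}^{33} A_i] ≤ Σ_i P[A_i] ≤ 33·p = 33·(1/396) = 1/12.
Numerically: 1/12 ≈ 0.08333.
Is 1/12 < 1? YES.
Since P[∪ A_i] ≤ 1/12 < 1, the complement has P[∩ A_i^c] ≥ 1 − 1/12 = 11/12 > 0, so some outcome avoids every A_i.

33·p = 1/12 ≈ 0.08333; existence CERTIFIED by the union bound.


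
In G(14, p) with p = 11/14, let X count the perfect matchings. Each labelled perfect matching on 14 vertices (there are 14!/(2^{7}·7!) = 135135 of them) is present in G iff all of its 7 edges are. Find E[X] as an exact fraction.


K_14 has 14!/(2^{7}·7!) = 135135 labelled perfect matchings.
For each such perfect matching H, let X_H = 1 if all 7 edges of H are present in G. Then P[X_H = 1] = p^{7} = (11/14)^{7} = 19487171/105413504.
Summing the indicators: E[X] = Σ_H E[X_H] = 135135 · p^{7} = 135135 · 19487171/105413504 = 376199836155/15059072.
Numerically: E[X] ≈ 24982.

E[X] = 135135 · (11/14)^{7} = 376199836155/15059072 ≈ 24982.


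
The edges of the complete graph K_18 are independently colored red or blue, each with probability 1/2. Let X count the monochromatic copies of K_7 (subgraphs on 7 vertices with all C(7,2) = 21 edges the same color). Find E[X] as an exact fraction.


Let X = Σ_S X_S over the C(18, 7) = 31824 subsets S of size 7, where X_S = 1 if the K_7 on S is monochromatic.
For a fixed S, the K_7 on S has C(7, 2) = 21 edges. P[all 21 edges red] = (1/2)^21, and likewise for blue, so P[monochromatic] = 2·(1/2)^21 = 2^{1 − 21} = 1/1048576.
Summing: E[X] = C(18, 7) · 2^{1 − 21} = 31824 · 1/1048576 = 1989/65536.
Numerically: E[X] ≈ 0.030350.

E[X] = C(18,7)·2^(1−C(7,2)) = 1989/65536 ≈ 0.030350.


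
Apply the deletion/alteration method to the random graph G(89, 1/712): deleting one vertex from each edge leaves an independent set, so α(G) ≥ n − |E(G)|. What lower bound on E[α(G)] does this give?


E[|E(G)|] = C(89, 2)·p = 3916 · (1/712) = 11/2.
E[α(G)] ≥ n − E[|E(G)|] = 89 − 11/2 = 167/2.
Numerically: ≈ 83.5000.
(This is only a lower bound; the true E[α(G)] may be larger.)

E[α(G)] ≥ 167/2 ≈ 83.5000.


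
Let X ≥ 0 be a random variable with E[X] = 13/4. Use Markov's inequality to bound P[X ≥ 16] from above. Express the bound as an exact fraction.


μ = E[X] = 13/4, a = 16.
Markov: P[X ≥ 16] ≤ μ/a = (13/4)/16 = 13/64.
Numerically: ≈ 0.2031.
(Since a = 16 > μ = 3.2500, the bound 13/64 is < 1 and informative.)

P[X ≥ 16] ≤ 13/64 ≈ 0.2031.


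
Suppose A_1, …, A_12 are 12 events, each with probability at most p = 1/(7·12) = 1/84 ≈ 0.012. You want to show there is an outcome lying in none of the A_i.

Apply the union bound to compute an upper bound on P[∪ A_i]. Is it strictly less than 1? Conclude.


Union bound: P[∪_{i=1}^{12} A_i] ≤ Σ_i P[A_i] ≤ 12·p = 12·(1/84) = 1/7.
Numerically: 1/7 ≈ 0.143.
Is 1/7 < 1? YES.
Since P[∪ A_i] ≤ 1/7 < 1, the complement has P[∩ A_i^c] ≥ 1 − 1/7 = 6/7 > 0, so some outcome avoids every A_i.

12·p = 1/7 ≈ 0.143; existence CERTIFIED by the union bound.


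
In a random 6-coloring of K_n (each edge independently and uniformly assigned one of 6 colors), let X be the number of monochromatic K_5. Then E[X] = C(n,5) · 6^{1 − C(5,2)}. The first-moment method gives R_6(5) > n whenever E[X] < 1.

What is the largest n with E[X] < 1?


We need C(n, 5) · 6^{1 − 10} < 1, i.e. C(n, 5) < 6^{10 − 1} = 10077696.
Check values of n near the boundary:
  n = 65: C(65, 5) = 8259888; 8259888 < 10077696? YES
  n = 66: C(66, 5) = 8936928; 8936928 < 10077696? YES
  n = 67: C(67, 5) = 9657648; 9657648 < 10077696? YES
  n = 68: C(68, 5) = 10424128; 10424128 < 10077696? NO
  n = 69: C(69, 5) = 11238513; 11238513 < 10077696? NO
  n = 70: C(70, 5) = 12103014; 12103014 < 10077696? NO
The largest n with C(n, 5) < 10077696 is n = 67 (where E[X] = 67067/69984 ≈ 0.95832). Hence R_6(5) > 67, i.e. R_6(5) ≥ 68.

Largest n = 67; hence R_6(5) > 67.


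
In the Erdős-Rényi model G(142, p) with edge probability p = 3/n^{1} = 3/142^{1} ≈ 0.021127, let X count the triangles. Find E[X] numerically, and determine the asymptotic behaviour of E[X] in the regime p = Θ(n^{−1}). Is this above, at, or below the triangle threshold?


Number of potential triangles: C(142, 3) = 467180.
Each occurs with probability p³ ≈ (0.021127)³ ≈ 9.4297186e-06.
By linearity: E[X] = C(142, 3)·p³ ≈ 467180 · 9.4297186e-06 ≈ 4.40538.
Here α = 1, so p = 3/n is exactly at the triangle threshold p ~ 1/n. Asymptotically E[X] → c³/6 = 3³/6 = 9/2 ≈ 4.50000, a bounded constant. In this regime the triangle count is asymptotically Poisson(c³/6).

E[X] ≈ 4.40538; in regime p = Θ(1/n^{1}) E[X] stays bounded (at the triangle threshold p ~ 1/n).


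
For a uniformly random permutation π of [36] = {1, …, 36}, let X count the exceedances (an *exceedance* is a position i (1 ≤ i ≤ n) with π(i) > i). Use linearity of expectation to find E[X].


Write X = Σ_{i=1}^{36} X_i, where X_i = 1_{π(i) > i}.
For each fixed i, π(i) is uniform over {1, …, 36} (marginal of a uniform permutation), so P[π(i) > i] = (n − i)/n. Summing: Σ_{i=1}^{36} (n − i)/n = (0 + 1 + … + 35)/36 = 36(36 − 1)/(2·36) = (36 − 1)/2.
Hence E[X] = Σ_{i=1}^{36} (36 − i)/36 = 35/2 ≈ 17.500000.

E[X] = 35/2 = 17.500000.


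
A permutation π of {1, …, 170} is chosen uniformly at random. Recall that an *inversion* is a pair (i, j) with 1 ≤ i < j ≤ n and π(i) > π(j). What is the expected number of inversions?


Write X = Σ X_I over the C(170, 2) = 14365 pairs i < j, with X_I the indicator of one inversion.
There are 14365 indicators.
For each fixed pair i < j, the values π(i) and π(j) are two distinct elements of {1, …, 170} in uniformly random order; by symmetry P[π(i) > π(j)] = 1/2.
By linearity: E[X] = 14365 · (1/2) = C(170, 2) · (1/2) = 14365/2 = 14365/2 ≈ 7182.500.

E[X] = 14365/2 = 7182.500.


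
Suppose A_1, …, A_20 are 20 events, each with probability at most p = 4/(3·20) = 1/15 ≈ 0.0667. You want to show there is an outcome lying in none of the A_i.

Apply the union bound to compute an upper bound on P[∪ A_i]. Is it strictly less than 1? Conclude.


Union bound: P[∪_{i=1}^{20} A_i] ≤ Σ_i P[A_i] ≤ 20·p = 20·(1/15) = 4/3.
Numerically: 4/3 ≈ 1.3333.
Is 4/3 < 1? NO.
Since the bound 4/3 is ≥ 1, the union bound is uninformative here; it does NOT by itself certify existence.

20·p = 4/3 ≈ 1.3333; existence NOT certified by the union bound.


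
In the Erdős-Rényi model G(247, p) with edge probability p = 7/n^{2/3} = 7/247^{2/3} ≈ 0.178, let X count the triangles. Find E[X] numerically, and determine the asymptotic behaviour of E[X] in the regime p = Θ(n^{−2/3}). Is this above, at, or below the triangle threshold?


Number of potential triangles: C(247, 3) = 2481115.
Each occurs with probability p³ ≈ (0.178)³ ≈ 5.62212e-03.
By linearity: E[X] = C(247, 3)·p³ ≈ 2481115 · 5.62212e-03 ≈ 13949.130.
Since α = 2/3 < 1, p = c/n^{2/3} ≫ 1/n is above the triangle threshold p ~ 1/n. Asymptotically E[X] ~ (c³/6)·n^{3(1−α)} = (7³/6)·n^{1} → ∞; triangles are abundant w.h.p.

E[X] ≈ 13949.130; in regime p = Θ(1/n^{2/3}) E[X] diverges (above the triangle threshold p ~ 1/n).
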